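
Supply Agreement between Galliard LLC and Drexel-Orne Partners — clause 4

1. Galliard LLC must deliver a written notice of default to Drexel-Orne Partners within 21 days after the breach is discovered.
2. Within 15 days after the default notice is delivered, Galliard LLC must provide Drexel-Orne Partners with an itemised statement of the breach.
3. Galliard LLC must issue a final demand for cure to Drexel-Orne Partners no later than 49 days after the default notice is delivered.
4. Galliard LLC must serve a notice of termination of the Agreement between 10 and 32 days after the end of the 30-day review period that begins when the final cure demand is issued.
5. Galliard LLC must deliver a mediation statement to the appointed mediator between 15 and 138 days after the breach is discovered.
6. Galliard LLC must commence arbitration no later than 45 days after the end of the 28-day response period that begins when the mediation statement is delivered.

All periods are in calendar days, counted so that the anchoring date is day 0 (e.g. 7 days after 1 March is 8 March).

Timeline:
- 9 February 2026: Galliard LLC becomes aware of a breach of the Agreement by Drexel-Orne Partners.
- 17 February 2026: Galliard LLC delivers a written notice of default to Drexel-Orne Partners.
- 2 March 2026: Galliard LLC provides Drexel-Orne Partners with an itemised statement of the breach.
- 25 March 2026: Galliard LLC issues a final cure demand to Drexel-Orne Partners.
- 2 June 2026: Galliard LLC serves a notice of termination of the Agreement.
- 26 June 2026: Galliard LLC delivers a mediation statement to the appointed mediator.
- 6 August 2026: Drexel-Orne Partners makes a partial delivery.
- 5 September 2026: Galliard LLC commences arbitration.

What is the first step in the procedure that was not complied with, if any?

Step 4

Step 1: 21 days after 9 February 2026 (when the breach is discovered) is 2 March 2026; completed 17 February 2026, before the deadline.
Step 2: 15 days after 17 February 2026 (when the default notice is delivered) is 4 March 2026; 2 March 2026 is within that limit.
Step 3: 49 days after 17 February 2026 (when the default notice is delivered) is 7 April 2026; 25 March 2026 is within that limit.
Step 4: the window is 10–32 days after 24 April 2026 (end of the 30-day review period, which began when the final cure demand is issued on 25 March 2026), so 4 May 2026 through 26 May 2026; done 2 June 2026 — 7 days after the window closed.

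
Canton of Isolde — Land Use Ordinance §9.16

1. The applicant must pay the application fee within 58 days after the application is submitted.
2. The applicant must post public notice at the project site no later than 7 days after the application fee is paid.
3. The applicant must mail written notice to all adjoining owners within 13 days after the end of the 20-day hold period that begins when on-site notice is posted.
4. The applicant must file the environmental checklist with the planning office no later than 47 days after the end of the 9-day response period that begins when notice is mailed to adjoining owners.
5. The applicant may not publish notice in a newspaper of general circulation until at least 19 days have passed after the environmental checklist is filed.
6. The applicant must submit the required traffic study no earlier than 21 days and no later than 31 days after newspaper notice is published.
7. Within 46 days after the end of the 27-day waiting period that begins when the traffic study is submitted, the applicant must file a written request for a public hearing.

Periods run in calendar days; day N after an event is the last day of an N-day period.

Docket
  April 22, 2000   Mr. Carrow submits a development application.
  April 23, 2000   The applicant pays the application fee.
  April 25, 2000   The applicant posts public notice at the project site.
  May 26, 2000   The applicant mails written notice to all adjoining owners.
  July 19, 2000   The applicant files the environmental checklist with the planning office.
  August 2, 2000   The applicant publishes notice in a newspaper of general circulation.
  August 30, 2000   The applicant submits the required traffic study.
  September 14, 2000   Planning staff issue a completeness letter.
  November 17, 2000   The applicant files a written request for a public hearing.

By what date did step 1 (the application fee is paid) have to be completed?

June 19, 2000

Step 1 runs from April 22, 2000, when the application is submitted. 58 days after April 22, 2000 is June 19, 2000.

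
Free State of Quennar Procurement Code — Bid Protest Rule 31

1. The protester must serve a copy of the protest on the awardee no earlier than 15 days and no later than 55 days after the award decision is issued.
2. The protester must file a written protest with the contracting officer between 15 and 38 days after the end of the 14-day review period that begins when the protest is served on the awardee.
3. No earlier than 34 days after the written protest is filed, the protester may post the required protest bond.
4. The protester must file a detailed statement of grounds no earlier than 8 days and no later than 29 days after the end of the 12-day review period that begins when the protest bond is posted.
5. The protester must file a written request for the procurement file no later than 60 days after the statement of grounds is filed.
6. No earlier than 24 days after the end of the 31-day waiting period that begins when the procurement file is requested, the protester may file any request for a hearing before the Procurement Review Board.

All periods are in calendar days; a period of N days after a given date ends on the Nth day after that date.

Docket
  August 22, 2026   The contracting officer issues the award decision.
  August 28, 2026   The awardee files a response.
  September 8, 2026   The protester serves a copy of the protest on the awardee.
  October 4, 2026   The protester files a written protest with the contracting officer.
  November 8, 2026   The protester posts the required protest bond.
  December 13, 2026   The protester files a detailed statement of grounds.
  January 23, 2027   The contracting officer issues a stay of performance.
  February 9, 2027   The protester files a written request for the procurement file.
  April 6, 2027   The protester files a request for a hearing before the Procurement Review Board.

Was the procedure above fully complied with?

No

(1) the permitted window runs from August 22, 2026 + 15 = September 6, 2026 to August 22, 2026 + 55 = October 16, 2026; September 8, 2026 falls inside that range.
(2) the permitted window runs from September 22, 2026 + 15 = October 7, 2026 to September 22, 2026 + 38 = October 30, 2026; October 4, 2026 is 3 days too early.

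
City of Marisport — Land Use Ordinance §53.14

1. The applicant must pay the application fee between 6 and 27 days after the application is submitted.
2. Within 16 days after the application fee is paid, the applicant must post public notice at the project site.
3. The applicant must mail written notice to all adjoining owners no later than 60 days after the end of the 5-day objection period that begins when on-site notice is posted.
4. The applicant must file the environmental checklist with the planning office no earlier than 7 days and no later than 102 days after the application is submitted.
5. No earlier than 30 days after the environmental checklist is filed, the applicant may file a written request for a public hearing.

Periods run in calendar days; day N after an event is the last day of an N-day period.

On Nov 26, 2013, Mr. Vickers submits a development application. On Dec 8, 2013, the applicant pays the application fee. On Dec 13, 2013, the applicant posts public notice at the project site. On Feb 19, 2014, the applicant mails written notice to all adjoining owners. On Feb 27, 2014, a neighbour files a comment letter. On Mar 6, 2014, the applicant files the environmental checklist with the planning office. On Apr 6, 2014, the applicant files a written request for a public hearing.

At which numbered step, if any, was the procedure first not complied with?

Step 3

Step 1: the window is 6–27 days after Nov 26, 2013 (when the application is submitted), so Dec 2, 2013 through Dec 23, 2013; done Dec 8, 2013 — within the window.
Step 2: 16 days after Dec 8, 2013 (when the application fee is paid) is Dec 24, 2013; done Dec 13, 2013 — timely.
Step 3: 60 days after Dec 18, 2013 (end of the 5-day objection period, which began when on-site notice is posted on Dec 13, 2013) is Feb 16, 2014; done Feb 19, 2014 — 3 days late.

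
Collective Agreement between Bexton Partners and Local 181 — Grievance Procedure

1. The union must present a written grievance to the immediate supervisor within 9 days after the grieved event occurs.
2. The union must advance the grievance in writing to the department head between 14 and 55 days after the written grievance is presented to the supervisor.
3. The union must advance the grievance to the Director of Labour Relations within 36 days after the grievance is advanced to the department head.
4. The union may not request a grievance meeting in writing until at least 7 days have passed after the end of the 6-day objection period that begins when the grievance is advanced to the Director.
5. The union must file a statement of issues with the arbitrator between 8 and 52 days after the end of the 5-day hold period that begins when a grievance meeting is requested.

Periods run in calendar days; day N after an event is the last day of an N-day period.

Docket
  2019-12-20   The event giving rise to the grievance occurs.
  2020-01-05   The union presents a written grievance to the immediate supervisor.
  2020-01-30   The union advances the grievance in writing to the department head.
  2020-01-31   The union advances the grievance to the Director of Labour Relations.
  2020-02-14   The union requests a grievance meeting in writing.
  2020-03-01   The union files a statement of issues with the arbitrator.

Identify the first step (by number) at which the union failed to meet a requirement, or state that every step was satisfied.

Step 1: 9 days after 2019-12-20 (when the grieved event occurs) is 2019-12-29; done 2020-01-05 — 7 days late.

Step 1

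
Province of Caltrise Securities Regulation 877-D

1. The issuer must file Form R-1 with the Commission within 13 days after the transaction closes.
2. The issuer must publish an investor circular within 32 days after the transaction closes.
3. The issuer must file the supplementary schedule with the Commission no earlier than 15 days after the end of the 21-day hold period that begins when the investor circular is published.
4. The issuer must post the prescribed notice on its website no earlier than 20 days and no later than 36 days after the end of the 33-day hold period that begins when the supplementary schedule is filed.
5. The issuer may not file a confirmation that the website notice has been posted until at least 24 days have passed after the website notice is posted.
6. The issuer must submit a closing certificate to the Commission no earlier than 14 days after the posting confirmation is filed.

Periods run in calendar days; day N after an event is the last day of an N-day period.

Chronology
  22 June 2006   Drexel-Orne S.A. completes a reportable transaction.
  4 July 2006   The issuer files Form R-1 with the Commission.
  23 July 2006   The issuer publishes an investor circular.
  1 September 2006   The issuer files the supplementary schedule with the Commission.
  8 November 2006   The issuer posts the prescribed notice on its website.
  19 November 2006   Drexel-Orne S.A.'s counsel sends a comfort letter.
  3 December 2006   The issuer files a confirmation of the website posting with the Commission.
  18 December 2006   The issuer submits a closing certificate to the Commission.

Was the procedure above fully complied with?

Yes

Step 1: 13 days after 22 June 2006 (when the transaction closes) is 5 July 2006; 4 July 2006 is within that limit.
Step 2: 32 days after 22 June 2006 (when the transaction closes) is 24 July 2006; 23 July 2006 is within that limit.
Step 3: the earliest permitted date is 15 days after 13 August 2006 (end of the 21-day hold period, which began when the investor circular is published on 23 July 2006), i.e. 28 August 2006; 1 September 2006 is on or after that date.
Step 4: the window is 20–36 days after 4 October 2006 (end of the 33-day hold period, which began when the supplementary schedule is filed on 1 September 2006), so 24 October 2006 through 9 November 2006; done 8 November 2006, which is between those dates.
Step 5: the earliest permitted date is 24 days after 8 November 2006 (when the website notice is posted), i.e. 2 December 2006; done 3 December 2006 — permitted.
Step 6: the earliest permitted date is 14 days after 3 December 2006 (when the posting confirmation is filed), i.e. 17 December 2006; done 18 December 2006, after the minimum wait.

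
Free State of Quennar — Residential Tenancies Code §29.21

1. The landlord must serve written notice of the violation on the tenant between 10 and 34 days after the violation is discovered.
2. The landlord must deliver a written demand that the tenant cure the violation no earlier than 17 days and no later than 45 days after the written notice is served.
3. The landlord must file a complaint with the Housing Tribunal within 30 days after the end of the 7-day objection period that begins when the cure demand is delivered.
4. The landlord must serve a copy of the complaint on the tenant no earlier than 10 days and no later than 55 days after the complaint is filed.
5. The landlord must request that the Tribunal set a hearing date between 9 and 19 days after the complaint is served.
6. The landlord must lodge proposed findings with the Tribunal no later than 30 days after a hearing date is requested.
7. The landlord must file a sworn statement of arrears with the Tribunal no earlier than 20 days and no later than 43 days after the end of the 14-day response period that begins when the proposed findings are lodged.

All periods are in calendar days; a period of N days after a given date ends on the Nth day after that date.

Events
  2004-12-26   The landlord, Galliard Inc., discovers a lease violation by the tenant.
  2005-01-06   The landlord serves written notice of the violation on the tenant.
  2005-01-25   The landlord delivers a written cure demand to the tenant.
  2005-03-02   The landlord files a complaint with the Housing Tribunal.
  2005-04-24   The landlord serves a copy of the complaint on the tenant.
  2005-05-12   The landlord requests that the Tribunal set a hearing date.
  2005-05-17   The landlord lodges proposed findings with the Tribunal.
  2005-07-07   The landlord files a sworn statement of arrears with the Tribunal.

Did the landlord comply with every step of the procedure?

Yes

Step 1: the window is 10–34 days after 2004-12-26 (when the violation is discovered), so 2005-01-05 through 2005-01-29; done 2005-01-06, which is between those dates.
Step 2: the window is 17–45 days after 2005-01-06 (when the written notice is served), so 2005-01-23 through 2005-02-20; 2005-01-25 falls inside that range.
Step 3: 30 days after 2005-02-01 (end of the 7-day objection period, which began when the cure demand is delivered on 2005-01-25) is 2005-03-03; completed 2005-03-02, before the deadline.
Step 4: the window is 10–55 days after 2005-03-02 (when the complaint is filed), so 2005-03-12 through 2005-04-26; 2005-04-24 falls inside that range.
Step 5: the window is 9–19 days after 2005-04-24 (when the complaint is served), so 2005-05-03 through 2005-05-13; 2005-05-12 falls inside that range.
Step 6: 30 days after 2005-05-12 (when a hearing date is requested) is 2005-06-11; 2005-05-17 is within that limit.
Step 7: the window is 20–43 days after 2005-05-31 (end of the 14-day response period, which began when the proposed findings are lodged on 2005-05-17), so 2005-06-20 through 2005-07-13; done 2005-07-07, which is between those dates.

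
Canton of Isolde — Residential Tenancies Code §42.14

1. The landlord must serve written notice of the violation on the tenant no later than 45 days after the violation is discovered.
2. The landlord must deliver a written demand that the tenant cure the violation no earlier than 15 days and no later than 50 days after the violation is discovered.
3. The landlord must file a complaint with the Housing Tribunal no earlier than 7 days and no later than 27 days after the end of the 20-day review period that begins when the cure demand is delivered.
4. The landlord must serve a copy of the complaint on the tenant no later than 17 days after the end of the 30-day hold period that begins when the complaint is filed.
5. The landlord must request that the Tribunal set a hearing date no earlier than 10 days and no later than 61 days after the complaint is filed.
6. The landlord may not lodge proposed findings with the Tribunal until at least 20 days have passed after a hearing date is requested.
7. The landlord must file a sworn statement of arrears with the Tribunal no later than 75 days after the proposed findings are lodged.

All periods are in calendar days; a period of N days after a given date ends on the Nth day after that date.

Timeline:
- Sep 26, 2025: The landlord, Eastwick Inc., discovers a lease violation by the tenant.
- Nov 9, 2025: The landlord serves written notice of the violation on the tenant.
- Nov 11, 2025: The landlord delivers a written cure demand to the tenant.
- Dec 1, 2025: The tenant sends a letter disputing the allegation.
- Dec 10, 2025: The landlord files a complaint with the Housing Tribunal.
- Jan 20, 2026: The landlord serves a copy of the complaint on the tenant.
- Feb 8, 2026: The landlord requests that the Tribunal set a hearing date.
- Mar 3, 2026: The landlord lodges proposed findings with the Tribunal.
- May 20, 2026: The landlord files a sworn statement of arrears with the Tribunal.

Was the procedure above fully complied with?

(1) due by Sep 26, 2025 + 45 days = Nov 10, 2025; Nov 9, 2025 is within that limit.
(2) the permitted window runs from Sep 26, 2025 + 15 = Oct 11, 2025 to Sep 26, 2025 + 50 = Nov 15, 2025; Nov 11, 2025 falls inside that range.
(3) the permitted window runs from Dec 1, 2025 + 7 = Dec 8, 2025 to Dec 1, 2025 + 27 = Dec 28, 2025; done Dec 10, 2025 — within the window.
(4) due by Jan 9, 2026 + 17 days = Jan 26, 2026; Jan 20, 2026 is within that limit.
(5) the permitted window runs from Dec 10, 2025 + 10 = Dec 20, 2025 to Dec 10, 2025 + 61 = Feb 9, 2026; Feb 8, 2026 falls inside that range.
(6) permitted from Feb 8, 2026 + 20 days = Feb 28, 2026 onward; done Mar 3, 2026, after the minimum wait.
(7) due by Mar 3, 2026 + 75 days = May 17, 2026; May 20, 2026 misses that deadline by 3 days.
Later steps need not be reached.

No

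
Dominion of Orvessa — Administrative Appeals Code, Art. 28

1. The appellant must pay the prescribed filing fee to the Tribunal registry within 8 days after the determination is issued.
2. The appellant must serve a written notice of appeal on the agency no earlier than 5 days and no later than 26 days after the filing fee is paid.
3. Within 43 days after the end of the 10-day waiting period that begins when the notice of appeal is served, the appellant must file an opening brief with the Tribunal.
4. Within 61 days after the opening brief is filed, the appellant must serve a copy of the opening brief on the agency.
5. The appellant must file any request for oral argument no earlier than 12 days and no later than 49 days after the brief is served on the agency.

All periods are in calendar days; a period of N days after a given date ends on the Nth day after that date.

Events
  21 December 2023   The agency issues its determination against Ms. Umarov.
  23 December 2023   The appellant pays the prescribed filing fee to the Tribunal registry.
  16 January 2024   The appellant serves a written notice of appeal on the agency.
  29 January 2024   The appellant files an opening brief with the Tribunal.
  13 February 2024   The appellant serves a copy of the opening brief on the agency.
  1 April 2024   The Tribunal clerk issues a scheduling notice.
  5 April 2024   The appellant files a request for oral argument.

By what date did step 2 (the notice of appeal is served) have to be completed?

18 January 2024

Step 2 runs from 23 December 2023, when the filing fee is paid. The window is 5–26 days after 23 December 2023; it closes on 18 January 2024.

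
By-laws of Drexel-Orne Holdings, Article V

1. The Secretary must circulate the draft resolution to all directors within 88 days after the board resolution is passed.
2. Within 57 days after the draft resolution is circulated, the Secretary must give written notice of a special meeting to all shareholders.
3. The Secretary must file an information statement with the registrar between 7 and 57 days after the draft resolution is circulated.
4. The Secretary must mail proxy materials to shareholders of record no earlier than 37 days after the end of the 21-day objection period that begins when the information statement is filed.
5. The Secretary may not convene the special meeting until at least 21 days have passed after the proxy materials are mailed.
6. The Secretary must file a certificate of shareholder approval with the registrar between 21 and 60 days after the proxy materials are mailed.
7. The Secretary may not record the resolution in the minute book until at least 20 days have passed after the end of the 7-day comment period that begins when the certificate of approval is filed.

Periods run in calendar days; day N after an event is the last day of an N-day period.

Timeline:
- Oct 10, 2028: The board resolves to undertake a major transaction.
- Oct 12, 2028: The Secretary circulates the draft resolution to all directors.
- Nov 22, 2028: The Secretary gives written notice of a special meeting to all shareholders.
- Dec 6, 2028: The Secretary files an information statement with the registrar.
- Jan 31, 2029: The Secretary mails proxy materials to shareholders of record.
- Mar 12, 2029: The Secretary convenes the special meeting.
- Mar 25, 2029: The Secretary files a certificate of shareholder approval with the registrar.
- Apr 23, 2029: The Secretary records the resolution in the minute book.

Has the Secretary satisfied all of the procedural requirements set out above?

Step 1: 88 days after Oct 10, 2028 (when the board resolution is passed) is Jan 6, 2029; done Oct 12, 2028 — timely.
Step 2: 57 days after Oct 12, 2028 (when the draft resolution is circulated) is Dec 8, 2028; Nov 22, 2028 is within that limit.
Step 3: the window is 7–57 days after Oct 12, 2028 (when the draft resolution is circulated), so Oct 19, 2028 through Dec 8, 2028; Dec 6, 2028 falls inside that range.
Step 4: the earliest permitted date is 37 days after Dec 27, 2028 (end of the 21-day objection period, which began when the information statement is filed on Dec 6, 2028), i.e. Feb 2, 2029; Jan 31, 2029 is 2 days before the earliest permitted date.

No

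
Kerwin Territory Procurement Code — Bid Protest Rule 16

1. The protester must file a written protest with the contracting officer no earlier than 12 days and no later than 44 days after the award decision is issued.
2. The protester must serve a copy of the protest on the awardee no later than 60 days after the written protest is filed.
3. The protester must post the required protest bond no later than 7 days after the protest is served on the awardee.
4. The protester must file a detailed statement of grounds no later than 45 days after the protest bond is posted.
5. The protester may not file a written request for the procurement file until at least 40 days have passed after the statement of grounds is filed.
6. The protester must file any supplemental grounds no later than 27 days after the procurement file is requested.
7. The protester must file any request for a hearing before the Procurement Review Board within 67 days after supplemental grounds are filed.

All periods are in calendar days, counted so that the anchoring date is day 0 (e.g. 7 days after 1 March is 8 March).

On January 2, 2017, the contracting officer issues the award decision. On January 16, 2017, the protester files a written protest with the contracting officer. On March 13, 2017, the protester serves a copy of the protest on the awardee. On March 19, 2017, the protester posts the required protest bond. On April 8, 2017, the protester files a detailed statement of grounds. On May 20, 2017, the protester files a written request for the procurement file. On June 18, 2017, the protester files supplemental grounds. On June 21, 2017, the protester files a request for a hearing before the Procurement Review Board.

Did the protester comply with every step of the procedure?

Step 1 — 12 and 44 days from January 2, 2017 (when the award decision is issued) are January 14, 2017 and February 15, 2017 respectively; done January 16, 2017, which is between those dates.
Step 2 — counting 60 days from January 16, 2017 (when the written protest is filed) gives a deadline of March 17, 2017; completed March 13, 2017, before the deadline.
Step 3 — counting 7 days from March 13, 2017 (when the protest is served on the awardee) gives a deadline of March 20, 2017; March 19, 2017 is within that limit.
Step 4 — counting 45 days from March 19, 2017 (when the protest bond is posted) gives a deadline of May 3, 2017; April 8, 2017 is within that limit.
Step 5 — must wait 40 days from April 8, 2017 (when the statement of grounds is filed), so not before May 18, 2017; done May 20, 2017, after the minimum wait.
Step 6 — counting 27 days from May 20, 2017 (when the procurement file is requested) gives a deadline of June 16, 2017; not done until June 18, 2017, 2 days after the deadline.

No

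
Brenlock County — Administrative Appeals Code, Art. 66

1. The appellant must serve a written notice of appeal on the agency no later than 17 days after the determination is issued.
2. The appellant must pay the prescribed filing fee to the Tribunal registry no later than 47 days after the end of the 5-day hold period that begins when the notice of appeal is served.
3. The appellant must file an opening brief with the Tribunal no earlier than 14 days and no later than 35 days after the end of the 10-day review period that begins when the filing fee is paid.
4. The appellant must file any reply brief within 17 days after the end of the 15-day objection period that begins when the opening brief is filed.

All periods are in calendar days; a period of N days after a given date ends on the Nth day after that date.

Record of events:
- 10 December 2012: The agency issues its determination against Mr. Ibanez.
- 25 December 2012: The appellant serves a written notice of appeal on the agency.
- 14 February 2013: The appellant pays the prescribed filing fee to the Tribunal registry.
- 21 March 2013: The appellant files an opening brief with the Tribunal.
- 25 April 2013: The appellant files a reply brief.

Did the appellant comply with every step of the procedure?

Step 1 — counting 17 days from 10 December 2012 (when the determination is issued) gives a deadline of 27 December 2012; completed 25 December 2012, before the deadline.
Step 2 — counting 47 days from 30 December 2012 (end of the 5-day hold period, which began when the notice of appeal is served on 25 December 2012) gives a deadline of 15 February 2013; completed 14 February 2013, before the deadline.
Step 3 — 14 and 35 days from 24 February 2013 (end of the 10-day review period, which began when the filing fee is paid on 14 February 2013) are 10 March 2013 and 31 March 2013 respectively; done 21 March 2013 — within the window.
Step 4 — counting 17 days from 5 April 2013 (end of the 15-day objection period, which began when the opening brief is filed on 21 March 2013) gives a deadline of 22 April 2013; done 25 April 2013 — 3 days late.

No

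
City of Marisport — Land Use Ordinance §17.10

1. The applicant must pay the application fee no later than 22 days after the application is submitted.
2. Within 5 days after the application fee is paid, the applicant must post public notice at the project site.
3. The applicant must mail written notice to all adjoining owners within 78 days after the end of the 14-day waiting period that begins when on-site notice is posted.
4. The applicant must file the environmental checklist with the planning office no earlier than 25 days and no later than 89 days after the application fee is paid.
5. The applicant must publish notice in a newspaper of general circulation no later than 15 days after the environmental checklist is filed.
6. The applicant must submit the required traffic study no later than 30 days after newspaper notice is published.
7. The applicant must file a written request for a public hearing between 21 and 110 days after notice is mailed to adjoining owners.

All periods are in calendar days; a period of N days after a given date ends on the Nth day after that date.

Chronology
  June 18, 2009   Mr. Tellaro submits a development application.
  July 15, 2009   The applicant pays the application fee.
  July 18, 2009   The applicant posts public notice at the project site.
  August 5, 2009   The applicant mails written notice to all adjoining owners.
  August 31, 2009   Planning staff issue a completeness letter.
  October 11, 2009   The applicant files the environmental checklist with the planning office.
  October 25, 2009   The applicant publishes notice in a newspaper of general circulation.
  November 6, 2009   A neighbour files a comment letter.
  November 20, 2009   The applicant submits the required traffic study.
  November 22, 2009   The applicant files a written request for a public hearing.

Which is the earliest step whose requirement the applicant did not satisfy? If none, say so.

Step 1

Step 1 — counting 22 days from June 18, 2009 (when the application is submitted) gives a deadline of July 10, 2009; July 15, 2009 misses that deadline by 5 days.
That is the first point of non-compliance.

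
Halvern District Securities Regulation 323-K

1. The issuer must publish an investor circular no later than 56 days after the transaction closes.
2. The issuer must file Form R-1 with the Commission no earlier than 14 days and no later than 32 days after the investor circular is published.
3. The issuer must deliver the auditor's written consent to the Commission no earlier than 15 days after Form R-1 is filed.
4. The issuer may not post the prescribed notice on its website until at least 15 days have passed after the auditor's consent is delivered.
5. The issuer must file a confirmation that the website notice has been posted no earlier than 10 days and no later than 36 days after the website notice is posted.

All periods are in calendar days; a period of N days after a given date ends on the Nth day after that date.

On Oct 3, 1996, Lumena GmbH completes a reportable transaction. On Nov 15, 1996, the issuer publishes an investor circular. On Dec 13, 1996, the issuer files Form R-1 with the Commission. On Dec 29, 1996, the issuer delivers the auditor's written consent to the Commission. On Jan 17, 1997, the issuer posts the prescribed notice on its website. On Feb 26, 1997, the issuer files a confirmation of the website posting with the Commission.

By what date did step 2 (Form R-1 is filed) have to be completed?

Dec 17, 1996

Step 2 runs from Nov 15, 1996, when the investor circular is published. The window is 14–32 days after Nov 15, 1996; it closes on Dec 17, 1996.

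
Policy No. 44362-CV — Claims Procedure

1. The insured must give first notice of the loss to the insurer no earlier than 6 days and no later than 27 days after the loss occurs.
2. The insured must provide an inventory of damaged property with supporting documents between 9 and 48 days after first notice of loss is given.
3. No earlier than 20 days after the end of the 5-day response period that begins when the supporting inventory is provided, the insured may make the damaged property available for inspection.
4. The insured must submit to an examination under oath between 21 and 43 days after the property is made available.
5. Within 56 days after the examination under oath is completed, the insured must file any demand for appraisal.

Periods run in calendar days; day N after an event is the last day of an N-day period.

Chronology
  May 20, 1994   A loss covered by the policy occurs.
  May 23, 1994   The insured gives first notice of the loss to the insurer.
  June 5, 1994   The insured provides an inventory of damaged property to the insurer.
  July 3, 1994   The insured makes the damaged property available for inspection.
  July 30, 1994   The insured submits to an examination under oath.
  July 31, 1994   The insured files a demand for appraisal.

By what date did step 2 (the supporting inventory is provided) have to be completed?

Step 2 runs from May 23, 1994, when first notice of loss is given. The window is 9–48 days after May 23, 1994; it closes on July 10, 1994.

July 10, 1994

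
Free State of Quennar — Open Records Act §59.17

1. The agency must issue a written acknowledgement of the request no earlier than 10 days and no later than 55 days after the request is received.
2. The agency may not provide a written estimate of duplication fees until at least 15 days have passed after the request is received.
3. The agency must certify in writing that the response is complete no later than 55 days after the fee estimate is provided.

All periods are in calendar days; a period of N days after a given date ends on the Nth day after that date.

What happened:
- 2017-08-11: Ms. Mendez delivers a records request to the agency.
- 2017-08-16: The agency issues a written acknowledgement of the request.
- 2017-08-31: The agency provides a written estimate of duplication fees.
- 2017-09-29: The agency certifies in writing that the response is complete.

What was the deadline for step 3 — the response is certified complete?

2017-10-25

Step 3 runs from 2017-08-31, when the fee estimate is provided. 55 days after 2017-08-31 is 2017-10-25.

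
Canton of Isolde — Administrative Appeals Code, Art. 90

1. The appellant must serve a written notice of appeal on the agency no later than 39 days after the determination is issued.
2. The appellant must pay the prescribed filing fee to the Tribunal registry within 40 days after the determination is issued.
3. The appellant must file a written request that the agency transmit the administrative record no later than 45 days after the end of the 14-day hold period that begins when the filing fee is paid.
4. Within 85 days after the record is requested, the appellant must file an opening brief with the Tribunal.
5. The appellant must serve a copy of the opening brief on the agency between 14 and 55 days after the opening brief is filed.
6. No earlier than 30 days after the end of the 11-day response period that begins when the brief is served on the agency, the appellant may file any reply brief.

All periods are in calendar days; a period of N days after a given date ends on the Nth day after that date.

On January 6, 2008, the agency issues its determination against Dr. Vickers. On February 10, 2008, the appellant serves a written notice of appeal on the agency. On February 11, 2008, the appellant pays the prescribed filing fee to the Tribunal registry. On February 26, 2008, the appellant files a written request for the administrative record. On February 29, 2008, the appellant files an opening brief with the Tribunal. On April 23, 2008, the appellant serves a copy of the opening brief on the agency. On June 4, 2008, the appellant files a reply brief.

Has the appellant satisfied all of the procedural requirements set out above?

Yes

Step 1 — counting 39 days from January 6, 2008 (when the determination is issued) gives a deadline of February 14, 2008; done February 10, 2008 — timely.
Step 2 — counting 40 days from January 6, 2008 (when the determination is issued) gives a deadline of February 15, 2008; completed February 11, 2008, before the deadline.
Step 3 — counting 45 days from February 25, 2008 (end of the 14-day hold period, which began when the filing fee is paid on February 11, 2008) gives a deadline of April 10, 2008; completed February 26, 2008, before the deadline.
Step 4 — counting 85 days from February 26, 2008 (when the record is requested) gives a deadline of May 21, 2008; February 29, 2008 is within that limit.
Step 5 — 14 and 55 days from February 29, 2008 (when the opening brief is filed) are March 14, 2008 and April 24, 2008 respectively; done April 23, 2008, which is between those dates.
Step 6 — must wait 30 days from May 4, 2008 (end of the 11-day response period, which began when the brief is served on the agency on April 23, 2008), so not before June 3, 2008; June 4, 2008 is on or after that date.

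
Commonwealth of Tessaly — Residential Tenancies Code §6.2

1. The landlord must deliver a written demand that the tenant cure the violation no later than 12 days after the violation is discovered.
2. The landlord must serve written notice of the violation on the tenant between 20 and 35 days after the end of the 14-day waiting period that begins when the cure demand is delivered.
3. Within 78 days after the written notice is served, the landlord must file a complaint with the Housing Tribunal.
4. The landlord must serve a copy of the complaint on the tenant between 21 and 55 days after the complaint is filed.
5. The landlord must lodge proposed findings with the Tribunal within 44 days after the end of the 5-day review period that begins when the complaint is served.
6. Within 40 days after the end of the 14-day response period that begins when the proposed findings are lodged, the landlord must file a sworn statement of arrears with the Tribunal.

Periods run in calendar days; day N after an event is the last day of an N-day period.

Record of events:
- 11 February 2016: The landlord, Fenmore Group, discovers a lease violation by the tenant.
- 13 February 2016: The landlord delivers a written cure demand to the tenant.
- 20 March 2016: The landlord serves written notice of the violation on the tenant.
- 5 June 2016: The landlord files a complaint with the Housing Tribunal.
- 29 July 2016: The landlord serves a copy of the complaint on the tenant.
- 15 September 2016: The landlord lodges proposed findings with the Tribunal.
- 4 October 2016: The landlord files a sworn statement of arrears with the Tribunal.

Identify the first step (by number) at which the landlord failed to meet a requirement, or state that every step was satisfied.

None — every step was satisfied

(1) due by 11 February 2016 + 12 days = 23 February 2016; 13 February 2016 is within that limit.
(2) the permitted window runs from 27 February 2016 + 20 = 18 March 2016 to 27 February 2016 + 35 = 2 April 2016; 20 March 2016 falls inside that range.
(3) due by 20 March 2016 + 78 days = 6 June 2016; 5 June 2016 is within that limit.
(4) the permitted window runs from 5 June 2016 + 21 = 26 June 2016 to 5 June 2016 + 55 = 30 July 2016; done 29 July 2016 — within the window.
(5) due by 3 August 2016 + 44 days = 16 September 2016; done 15 September 2016 — timely.
(6) due by 29 September 2016 + 40 days = 8 November 2016; 4 October 2016 is within that limit.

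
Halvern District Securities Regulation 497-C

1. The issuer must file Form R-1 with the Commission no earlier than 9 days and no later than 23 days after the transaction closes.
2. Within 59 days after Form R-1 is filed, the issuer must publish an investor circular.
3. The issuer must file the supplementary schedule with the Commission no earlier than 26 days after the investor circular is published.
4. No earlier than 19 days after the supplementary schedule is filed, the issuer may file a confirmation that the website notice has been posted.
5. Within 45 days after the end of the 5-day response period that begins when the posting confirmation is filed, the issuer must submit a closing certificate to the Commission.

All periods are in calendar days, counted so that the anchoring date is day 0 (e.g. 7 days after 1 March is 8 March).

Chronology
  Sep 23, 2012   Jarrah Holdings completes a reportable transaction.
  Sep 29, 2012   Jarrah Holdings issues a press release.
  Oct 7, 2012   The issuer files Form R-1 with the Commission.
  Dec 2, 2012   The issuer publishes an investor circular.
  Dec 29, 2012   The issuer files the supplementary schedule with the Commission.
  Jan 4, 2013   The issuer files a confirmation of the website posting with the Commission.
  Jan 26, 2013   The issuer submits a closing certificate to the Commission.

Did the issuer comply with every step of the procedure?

Step 1 — 9 and 23 days from Sep 23, 2012 (when the transaction closes) are Oct 2, 2012 and Oct 16, 2012 respectively; done Oct 7, 2012 — within the window.
Step 2 — counting 59 days from Oct 7, 2012 (when Form R-1 is filed) gives a deadline of Dec 5, 2012; done Dec 2, 2012 — timely.
Step 3 — must wait 26 days from Dec 2, 2012 (when the investor circular is published), so not before Dec 28, 2012; done Dec 29, 2012 — permitted.
Step 4 — must wait 19 days from Dec 29, 2012 (when the supplementary schedule is filed), so not before Jan 17, 2013; acted on Jan 4, 2013, 13 days prematurely.
No need to go further; step 4 was not satisfied.

No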